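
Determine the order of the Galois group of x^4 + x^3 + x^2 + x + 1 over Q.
4

The degree of the splitting field over Q equals the order of the Galois group, so first determine the group. The polynomial is an irreducible quartic over Q and its discriminant is 125, which is not a perfect square, so the Galois group is not contained in A_4. The resolvent cubic y^3 - y^2 - 3*y + 2 has exactly one rational root, so the Galois group is C_4 or D_4. The quartic becomes reducible over Q(sqrt(disc)), so the group is C_4. The Galois group C_4 (4T1) has order 4, so the splitting field has degree 4 over Q.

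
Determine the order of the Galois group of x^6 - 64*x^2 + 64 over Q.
The degree of the splitting field over Q equals the order of the Galois group, so first determine the group. The polynomial f is an irreducible sextic over Q, so G = Gal(f/Q) is one of the 16 transitive subgroups 6T1, ..., 6T16 of S_6. The discriminant of f is -3603718079512576, which is not a perfect square, so G is not contained in A_6. The transitive groups of degree 6 not contained in A_6 are: C_6 (6T1, order 6), S_3 (6T2, order 6), D_6 (6T3, order 12), C_3 x S_3 (6T5, order 18), A_4 x C_2 (6T6, order 24), S_4 (6T8, order 24), S_3 x S_3 (6T9, order 36), S_4 x C_2 (6T11, order 48), (S_3 x S_3) : C_2 (6T13, order 72), PGL(2,5) (6T14, order 120), S_6 (6T16, order 720). By Dedekind's theorem, for a prime p not dividing disc(f) the degrees of the irreducible factors of f mod p form the cycle type of an element of G. Factoring f modulo the 67 such primes p <= 347 (skipping 2, 229, which divide the discriminant), each new pattern first appears at: mod 3: f = (x^6 + 2x^2 + 1), pattern 6; mod 5: f = (x^3 + x^2 + 3x + 4)(x^3 + 4x^2 + 3x + 1), pattern 3+3; mod 7: f = (x + 3)(x + 4)(x^4 + 2x^2 + 3), pattern 4+1+1; mod 13: f = (x^2 + 7)(x^4 + 6x^2 + 11), pattern 4+2; mod 23: f = (x^2 + 2)(x^2 + 10x + 3)(x^2 + 13x + 3), pattern 2+2+2; mod 29: f = (x + 9)(x + 20)(x^2 + 2x + 28)(x^2 + 27x + 28), pattern 2+2+1+1; mod 193: f = (x + 5)(x + 12)(x + 88)(x + 105)(x + 181)(x + 188), pattern 1+1+1+1+1+1; mod 347: f = (x + 6)(x + 45)(x + 302)(x + 341)(x^2 + 326), pattern 2+1+1+1+1. No other pattern occurs in this range, so the set of observed cycle types is {6, 3+3, 4+1+1, 4+2, 2+2+2, 2+2+1+1, 1+1+1+1+1+1, 2+1+1+1+1}. The candidates containing elements of all these cycle types are S_4 x C_2 (6T11) of order 48, S_6 (6T16) of order 720; the others are excluded. The observed types are precisely the cycle types that occur in S_4 x C_2 (6T11). Each of the other remaining candidates has further cycle types, and by the Chebotarev density theorem the matching factorization patterns would occur for a proportion of primes equal to their share of the group: S_6 (6T16) additionally contains elements of type 5+1, 3+2+1, 3+1+1+1 (304 of its 720 elements, about 42% of primes). None of the 67 primes tested shows any such pattern (for each of these groups the chance of that is below 10^-4), which rules them out. Hence G = S_4 x C_2 (6T11), of order 48. The Galois group S_4 x C_2 (6T11) has order 48, so the splitting field has degree 48 over Q.

48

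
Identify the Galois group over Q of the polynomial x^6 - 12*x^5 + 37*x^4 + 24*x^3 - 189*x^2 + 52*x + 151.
S_3, S_3 acting on 6 points

The polynomial f is an irreducible sextic over Q, so G = Gal(f/Q) is one of the 16 transitive subgroups 6T1, ..., 6T16 of S_6. The discriminant of f is 870211913777152, which is not a perfect square, so G is not contained in A_6. The transitive groups of degree 6 not contained in A_6 are: C_6 (6T1, order 6), S_3 (6T2, order 6), D_6 (6T3, order 12), C_3 x S_3 (6T5, order 18), A_4 x C_2 (6T6, order 24), S_4 (6T8, order 24), S_3 x S_3 (6T9, order 36), S_4 x C_2 (6T11, order 48), (S_3 x S_3) : C_2 (6T13, order 72), PGL(2,5) (6T14, order 120), S_6 (6T16, order 720). By Dedekind's theorem, for a prime p not dividing disc(f) the degrees of the irreducible factors of f mod p form the cycle type of an element of G. Factoring f modulo the 23 such primes p <= 97 (skipping 2, 37, which divide the discriminant), each new pattern first appears at: mod 3: f = (x^3 + x^2 + 2)(x^3 + 2x^2 + 2x + 2), pattern 3+3; mod 5: f = (x^2 + x + 2)(x^2 + 3x + 4)(x^2 + 4x + 2), pattern 2+2+2; mod 67: f = (x + 3)(x + 4)(x + 28)(x + 35)(x + 59)(x + 60), pattern 1+1+1+1+1+1. No other pattern occurs in this range, so the set of observed cycle types is {3+3, 2+2+2, 1+1+1+1+1+1}. The candidates containing elements of all these cycle types are C_6 (6T1) of order 6, S_3 (6T2) of order 6, D_6 (6T3) of order 12, C_3 x S_3 (6T5) of order 18, A_4 x C_2 (6T6) of order 24, S_4 (6T8) of order 24, S_3 x S_3 (6T9) of order 36, S_4 x C_2 (6T11) of order 48, (S_3 x S_3) : C_2 (6T13) of order 72, PGL(2,5) (6T14) of order 120, S_6 (6T16) of order 720; the others are excluded. The observed types are precisely the cycle types that occur in S_3 (6T2). Each of the other remaining candidates has further cycle types, and by the Chebotarev density theorem the matching factorization patterns would occur for a proportion of primes equal to their share of the group: C_6 (6T1) additionally contains elements of type 6 (2 of its 6 elements, about 33% of primes); D_6 (6T3) additionally contains elements of type 6, 2+2+1+1 (5 of its 12 elements, about 42% of primes); C_3 x S_3 (6T5) additionally contains elements of type 6, 3+1+1+1 (10 of its 18 elements, about 56% of primes); A_4 x C_2 (6T6) additionally contains elements of type 6, 2+2+1+1, 2+1+1+1+1 (14 of its 24 elements, about 58% of primes); S_4 (6T8) additionally contains elements of type 4+1+1, 2+2+1+1 (9 of its 24 elements, about 38% of primes); S_3 x S_3 (6T9) additionally contains elements of type 6, 3+1+1+1, 2+2+1+1 (25 of its 36 elements, about 69% of primes); S_4 x C_2 (6T11) additionally contains elements of type 6, 4+2, 4+1+1, 2+2+1+1, 2+1+1+1+1 (32 of its 48 elements, about 67% of primes); (S_3 x S_3) : C_2 (6T13) additionally contains elements of type 6, 4+2, 3+2+1, 3+1+1+1, 2+2+1+1, 2+1+1+1+1 (61 of its 72 elements, about 85% of primes); PGL(2,5) (6T14) additionally contains elements of type 6, 5+1, 4+1+1, 2+2+1+1 (89 of its 120 elements, about 74% of primes); S_6 (6T16) additionally contains elements of type 6, 5+1, 4+2, 4+1+1, 3+2+1, 3+1+1+1, 2+2+1+1, 2+1+1+1+1 (664 of its 720 elements, about 92% of primes). None of the 23 primes tested shows any such pattern (for each of these groups the chance of that is below 10^-4), which rules them out. Hence G = S_3 (6T2), of order 6.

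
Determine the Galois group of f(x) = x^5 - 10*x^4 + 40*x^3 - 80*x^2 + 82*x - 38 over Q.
The polynomial f is an irreducible quintic over Q, so G = Gal(f/Q) is a transitive subgroup of S_5: one of C_5 (5T1, order 5), D_5 (5T2, order 10), F_20 (5T3, order 20), A_5 (5T4, order 60) or S_5 (5T5, order 120). The discriminant of f is 58192, which is not a perfect square, so G is not contained in A_5. The transitive groups of degree 5 not contained in A_5 are: F_20 (5T3, order 20), S_5 (5T5, order 120). By Dedekind's theorem, for a prime p not dividing disc(f) the degrees of the irreducible factors of f mod p form the cycle type of an element of G. Factoring f modulo the 5 such primes p <= 13 (skipping 2, which divides the discriminant), each new pattern first appears at: mod 3: f = (x^5 + 2x^4 + x^3 + x^2 + x + 1), pattern 5; mod 5: f = (x + 4)(x^4 + x^3 + x^2 + x + 3), pattern 4+1; mod 13: f = (x + 6)(x + 8)(x^3 + 2x^2 + 3x + 3), pattern 3+1+1. No other pattern occurs in this range, so the set of observed cycle types is {5, 4+1, 3+1+1}. Among the candidates above, the only group containing elements of all these cycle types is S_5 (5T5) — F_20 (5T3) lacks at least one of them. Hence G = S_5 (5T5), of order 120.

S_5, the symmetric group on 5 letters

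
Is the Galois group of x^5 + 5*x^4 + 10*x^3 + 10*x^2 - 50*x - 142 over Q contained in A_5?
The polynomial is irreducible of degree 5 over Q. Its discriminant is 58564000000 = 242000^2, a perfect square. A Galois group lies in the alternating group exactly when the discriminant is a square in Q, so the Galois group (A_5) is contained in A_5.

Yes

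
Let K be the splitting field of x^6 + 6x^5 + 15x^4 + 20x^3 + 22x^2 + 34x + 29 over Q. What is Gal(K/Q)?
The polynomial f is an irreducible sextic over Q, so G = Gal(f/Q) is one of the 16 transitive subgroups 6T1, ..., 6T16 of S_6. The discriminant of f is -904619968, which is not a perfect square, so G is not contained in A_6. The transitive groups of degree 6 not contained in A_6 are: C_6 (6T1, order 6), S_3 (6T2, order 6), D_6 (6T3, order 12), C_3 x S_3 (6T5, order 18), A_4 x C_2 (6T6, order 24), S_4 (6T8, order 24), S_3 x S_3 (6T9, order 36), S_4 x C_2 (6T11, order 48), (S_3 x S_3) : C_2 (6T13, order 72), PGL(2,5) (6T14, order 120), S_6 (6T16, order 720). By Dedekind's theorem, for a prime p not dividing disc(f) the degrees of the irreducible factors of f mod p form the cycle type of an element of G. Factoring f modulo the 37 such primes p <= 173 (skipping 2, 7, 29, which divide the discriminant), each new pattern first appears at: mod 3: f = (x^6 + 2x^3 + x^2 + x + 2), pattern 6; mod 11: f = (x^3 + 3x^2 + x + 8)(x^3 + 3x^2 + 5x + 5), pattern 3+3; mod 13: f = (x^2 + 6)(x^2 + x + 8)(x^2 + 5x + 9), pattern 2+2+2; mod 43: f = (x + 11)(x + 15)(x + 19)(x + 20)(x + 32)(x + 38), pattern 1+1+1+1+1+1. No other pattern occurs in this range, so the set of observed cycle types is {6, 3+3, 2+2+2, 1+1+1+1+1+1}. The candidates containing elements of all these cycle types are C_6 (6T1) of order 6, D_6 (6T3) of order 12, C_3 x S_3 (6T5) of order 18, A_4 x C_2 (6T6) of order 24, S_3 x S_3 (6T9) of order 36, S_4 x C_2 (6T11) of order 48, (S_3 x S_3) : C_2 (6T13) of order 72, PGL(2,5) (6T14) of order 120, S_6 (6T16) of order 720; the others are excluded. The observed types are precisely the cycle types that occur in C_6 (6T1). Each of the other remaining candidates has further cycle types, and by the Chebotarev density theorem the matching factorization patterns would occur for a proportion of primes equal to their share of the group: D_6 (6T3) additionally contains elements of type 2+2+1+1 (3 of its 12 elements, about 25% of primes); C_3 x S_3 (6T5) additionally contains elements of type 3+1+1+1 (4 of its 18 elements, about 22% of primes); A_4 x C_2 (6T6) additionally contains elements of type 2+2+1+1, 2+1+1+1+1 (6 of its 24 elements, about 25% of primes); S_3 x S_3 (6T9) additionally contains elements of type 3+1+1+1, 2+2+1+1 (13 of its 36 elements, about 36% of primes); S_4 x C_2 (6T11) additionally contains elements of type 4+2, 4+1+1, 2+2+1+1, 2+1+1+1+1 (24 of its 48 elements, about 50% of primes); (S_3 x S_3) : C_2 (6T13) additionally contains elements of type 4+2, 3+2+1, 3+1+1+1, 2+2+1+1, 2+1+1+1+1 (49 of its 72 elements, about 68% of primes); PGL(2,5) (6T14) additionally contains elements of type 5+1, 4+1+1, 2+2+1+1 (69 of its 120 elements, about 58% of primes); S_6 (6T16) additionally contains elements of type 5+1, 4+2, 4+1+1, 3+2+1, 3+1+1+1, 2+2+1+1, 2+1+1+1+1 (544 of its 720 elements, about 76% of primes). None of the 37 primes tested shows any such pattern (for each of these groups the chance of that is below 10^-4), which rules them out. Hence G = C_6 (6T1), of order 6.

6T1: C_6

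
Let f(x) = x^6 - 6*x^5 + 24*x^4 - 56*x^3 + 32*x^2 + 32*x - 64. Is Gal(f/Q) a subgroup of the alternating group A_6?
No

The polynomial is irreducible of degree 6 over Q. Its discriminant is 870211913777152, which is not a perfect square. A Galois group lies in the alternating group exactly when the discriminant is a square in Q, so the Galois group (S_4) is not contained in A_6.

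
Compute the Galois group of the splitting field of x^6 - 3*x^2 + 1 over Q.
A_4 x C_2

The polynomial f is an irreducible sextic over Q, so G = Gal(f/Q) is one of the 16 transitive subgroups 6T1, ..., 6T16 of S_6. The discriminant of f is -419904, which is not a perfect square, so G is not contained in A_6. The transitive groups of degree 6 not contained in A_6 are: C_6 (6T1, order 6), S_3 (6T2, order 6), D_6 (6T3, order 12), C_3 x S_3 (6T5, order 18), A_4 x C_2 (6T6, order 24), S_4 (6T8, order 24), S_3 x S_3 (6T9, order 36), S_4 x C_2 (6T11, order 48), (S_3 x S_3) : C_2 (6T13, order 72), PGL(2,5) (6T14, order 120), S_6 (6T16, order 720). By Dedekind's theorem, for a prime p not dividing disc(f) the degrees of the irreducible factors of f mod p form the cycle type of an element of G. Factoring f modulo the 33 such primes p <= 149 (skipping 2, 3, which divide the discriminant), each new pattern first appears at: mod 5: f = (x^3 + 2x^2 + 2x + 3)(x^3 + 3x^2 + 2x + 2), pattern 3+3; mod 7: f = (x^6 + 4x^2 + 1), pattern 6; mod 17: f = (x + 8)(x + 9)(x^2 + 3)(x^2 + 10), pattern 2+2+1+1; mod 19: f = (x + 3)(x + 8)(x + 11)(x + 16)(x^2 + 16), pattern 2+1+1+1+1; mod 71: f = (x^2 + 16)(x^2 + 25)(x^2 + 30), pattern 2+2+2. No other pattern occurs in this range, so the set of observed cycle types is {3+3, 6, 2+2+1+1, 2+1+1+1+1, 2+2+2}. The candidates containing elements of all these cycle types are A_4 x C_2 (6T6) of order 24, S_4 x C_2 (6T11) of order 48, (S_3 x S_3) : C_2 (6T13) of order 72, S_6 (6T16) of order 720; the others are excluded. The observed types are precisely the cycle types that occur in A_4 x C_2 (6T6) (apart from the identity). Each of the other remaining candidates has further cycle types, and by the Chebotarev density theorem the matching factorization patterns would occur for a proportion of primes equal to their share of the group: S_4 x C_2 (6T11) additionally contains elements of type 4+2, 4+1+1 (12 of its 48 elements, about 25% of primes); (S_3 x S_3) : C_2 (6T13) additionally contains elements of type 4+2, 3+2+1, 3+1+1+1 (34 of its 72 elements, about 47% of primes); S_6 (6T16) additionally contains elements of type 5+1, 4+2, 4+1+1, 3+2+1, 3+1+1+1 (484 of its 720 elements, about 67% of primes). None of the 33 primes tested shows any such pattern (for each of these groups the chance of that is below 10^-4), which rules them out. Hence G = A_4 x C_2 (6T6), of order 24.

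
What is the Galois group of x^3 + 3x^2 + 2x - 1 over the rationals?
The polynomial is an irreducible cubic over Q and its discriminant is -23, which is not a perfect square. For an irreducible cubic, a non-square discriminant gives Galois group S_3.

S_3 (also written S3)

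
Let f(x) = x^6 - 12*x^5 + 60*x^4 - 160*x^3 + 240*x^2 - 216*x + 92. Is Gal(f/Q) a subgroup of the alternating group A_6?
The polynomial is irreducible of degree 6 over Q. Its discriminant is 746496000000 = 864000^2, a perfect square. A Galois group lies in the alternating group exactly when the discriminant is a square in Q, so the Galois group (A_6) is contained in A_6.

Yes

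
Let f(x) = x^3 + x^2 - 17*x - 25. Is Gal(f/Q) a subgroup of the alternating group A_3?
Yes

The polynomial is irreducible of degree 3 over Q. Its discriminant is 10816 = 104^2, a perfect square. A Galois group lies in the alternating group exactly when the discriminant is a square in Q, so the Galois group (C_3) is contained in A_3.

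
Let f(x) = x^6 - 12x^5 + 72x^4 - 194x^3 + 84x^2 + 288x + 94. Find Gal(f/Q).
S_3 x S_3, the direct product S_3 x S_3 in its degree-6 action

The polynomial f is an irreducible sextic over Q, so G = Gal(f/Q) is one of the 16 transitive subgroups 6T1, ..., 6T16 of S_6. The discriminant of f is 407330802770688, which is not a perfect square, so G is not contained in A_6. The transitive groups of degree 6 not contained in A_6 are: C_6 (6T1, order 6), S_3 (6T2, order 6), D_6 (6T3, order 12), C_3 x S_3 (6T5, order 18), A_4 x C_2 (6T6, order 24), S_4 (6T8, order 24), S_3 x S_3 (6T9, order 36), S_4 x C_2 (6T11, order 48), (S_3 x S_3) : C_2 (6T13, order 72), PGL(2,5) (6T14, order 120), S_6 (6T16, order 720). By Dedekind's theorem, for a prime p not dividing disc(f) the degrees of the irreducible factors of f mod p form the cycle type of an element of G. Factoring f modulo the 22 such primes p <= 97 (skipping 2, 3, 37, which divide the discriminant), each new pattern first appears at: mod 5: f = (x^6 + 3x^5 + 2x^4 + x^3 + 4x^2 + 3x + 4), pattern 6; mod 11: f = (x + 8)(x + 9)(x^2 + 7x + 2)(x^2 + 8x + 6), pattern 2+2+1+1; mod 13: f = (x + 1)(x + 8)(x + 11)(x^3 + 7x^2 + 7x + 12), pattern 3+1+1+1; mod 31: f = (x^2 + 5x + 1)(x^2 + 15x + 7)(x^2 + 30x + 9), pattern 2+2+2; mod 97: f = (x^3 + 91x^2 + 55x + 78)(x^3 + 91x^2 + 78x + 41), pattern 3+3. No other pattern occurs in this range, so the set of observed cycle types is {6, 2+2+1+1, 3+1+1+1, 2+2+2, 3+3}. The candidates containing elements of all these cycle types are S_3 x S_3 (6T9) of order 36, (S_3 x S_3) : C_2 (6T13) of order 72, S_6 (6T16) of order 720; the others are excluded. The observed types are precisely the cycle types that occur in S_3 x S_3 (6T9) (apart from the identity). Each of the other remaining candidates has further cycle types, and by the Chebotarev density theorem the matching factorization patterns would occur for a proportion of primes equal to their share of the group: (S_3 x S_3) : C_2 (6T13) additionally contains elements of type 4+2, 3+2+1, 2+1+1+1+1 (36 of its 72 elements, about 50% of primes); S_6 (6T16) additionally contains elements of type 5+1, 4+2, 4+1+1, 3+2+1, 2+1+1+1+1 (459 of its 720 elements, about 64% of primes). None of the 22 primes tested shows any such pattern (for each of these groups the chance of that is below 10^-4), which rules them out. Hence G = S_3 x S_3 (6T9), of order 36.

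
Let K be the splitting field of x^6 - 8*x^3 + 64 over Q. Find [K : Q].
6

The degree of the splitting field over Q equals the order of the Galois group, so first determine the group. The polynomial f is an irreducible sextic over Q, so G = Gal(f/Q) is one of the 16 transitive subgroups 6T1, ..., 6T16 of S_6. The discriminant of f is -21134460321792, which is not a perfect square, so G is not contained in A_6. The transitive groups of degree 6 not contained in A_6 are: C_6 (6T1, order 6), S_3 (6T2, order 6), D_6 (6T3, order 12), C_3 x S_3 (6T5, order 18), A_4 x C_2 (6T6, order 24), S_4 (6T8, order 24), S_3 x S_3 (6T9, order 36), S_4 x C_2 (6T11, order 48), (S_3 x S_3) : C_2 (6T13, order 72), PGL(2,5) (6T14, order 120), S_6 (6T16, order 720). By Dedekind's theorem, for a prime p not dividing disc(f) the degrees of the irreducible factors of f mod p form the cycle type of an element of G. Factoring f modulo the 37 such primes p <= 167 (skipping 2, 3, which divide the discriminant), each new pattern first appears at: mod 5: f = (x^6 + 2x^3 + 4), pattern 6; mod 7: f = (x^3 + 2)(x^3 + 4), pattern 3+3; mod 17: f = (x^2 + 9x + 4)(x^2 + 11x + 4)(x^2 + 14x + 4), pattern 2+2+2; mod 19: f = (x + 8)(x + 10)(x + 12)(x + 13)(x + 15)(x + 18), pattern 1+1+1+1+1+1. No other pattern occurs in this range, so the set of observed cycle types is {6, 3+3, 2+2+2, 1+1+1+1+1+1}. The candidates containing elements of all these cycle types are C_6 (6T1) of order 6, D_6 (6T3) of order 12, C_3 x S_3 (6T5) of order 18, A_4 x C_2 (6T6) of order 24, S_3 x S_3 (6T9) of order 36, S_4 x C_2 (6T11) of order 48, (S_3 x S_3) : C_2 (6T13) of order 72, PGL(2,5) (6T14) of order 120, S_6 (6T16) of order 720; the others are excluded. The observed types are precisely the cycle types that occur in C_6 (6T1). Each of the other remaining candidates has further cycle types, and by the Chebotarev density theorem the matching factorization patterns would occur for a proportion of primes equal to their share of the group: D_6 (6T3) additionally contains elements of type 2+2+1+1 (3 of its 12 elements, about 25% of primes); C_3 x S_3 (6T5) additionally contains elements of type 3+1+1+1 (4 of its 18 elements, about 22% of primes); A_4 x C_2 (6T6) additionally contains elements of type 2+2+1+1, 2+1+1+1+1 (6 of its 24 elements, about 25% of primes); S_3 x S_3 (6T9) additionally contains elements of type 3+1+1+1, 2+2+1+1 (13 of its 36 elements, about 36% of primes); S_4 x C_2 (6T11) additionally contains elements of type 4+2, 4+1+1, 2+2+1+1, 2+1+1+1+1 (24 of its 48 elements, about 50% of primes); (S_3 x S_3) : C_2 (6T13) additionally contains elements of type 4+2, 3+2+1, 3+1+1+1, 2+2+1+1, 2+1+1+1+1 (49 of its 72 elements, about 68% of primes); PGL(2,5) (6T14) additionally contains elements of type 5+1, 4+1+1, 2+2+1+1 (69 of its 120 elements, about 58% of primes); S_6 (6T16) additionally contains elements of type 5+1, 4+2, 4+1+1, 3+2+1, 3+1+1+1, 2+2+1+1, 2+1+1+1+1 (544 of its 720 elements, about 76% of primes). None of the 37 primes tested shows any such pattern (for each of these groups the chance of that is below 10^-4), which rules them out. Hence G = C_6 (6T1), of order 6. The Galois group C_6 (6T1) has order 6, so the splitting field has degree 6 over Q.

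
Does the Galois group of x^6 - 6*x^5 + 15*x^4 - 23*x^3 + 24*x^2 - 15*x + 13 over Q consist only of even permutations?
The polynomial is irreducible of degree 6 over Q. Its discriminant is -1162261467, which is not a perfect square. A Galois group lies in the alternating group exactly when the discriminant is a square in Q, so the Galois group (C_3 x S_3) is not contained in A_6.

No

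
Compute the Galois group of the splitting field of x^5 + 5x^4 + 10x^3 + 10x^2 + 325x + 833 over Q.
5T4: A_5

The polynomial f is an irreducible quintic over Q, so G = Gal(f/Q) is a transitive subgroup of S_5: one of C_5 (5T1, order 5), D_5 (5T2, order 10), F_20 (5T3, order 20), A_5 (5T4, order 60) or S_5 (5T5, order 120). The discriminant of f is 1073741824000000 = 32768000^2, a perfect square, so G is contained in A_5. The transitive groups of degree 5 contained in A_5 are: C_5 (5T1, order 5), D_5 (5T2, order 10), A_5 (5T4, order 60). By Dedekind's theorem, for a prime p not dividing disc(f) the degrees of the irreducible factors of f mod p form the cycle type of an element of G. Factoring f modulo the 2 such primes p <= 7 (skipping 2, 5, which divide the discriminant), each new pattern first appears at: mod 3: f = (x^5 + 2x^4 + x^3 + x^2 + x + 2), pattern 5; mod 7: f = (x)(x + 5)(x^3 + 3x + 2), pattern 3+1+1. No other pattern occurs in this range, so the set of observed cycle types is {5, 3+1+1}. Among the candidates above, the only group containing elements of all these cycle types is A_5 (5T4) — each of C_5 (5T1), D_5 (5T2) lacks at least one of them. Hence G = A_5 (5T4), of order 60.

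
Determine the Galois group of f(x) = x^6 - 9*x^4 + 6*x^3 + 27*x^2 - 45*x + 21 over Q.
The polynomial f is an irreducible sextic over Q, so G = Gal(f/Q) is one of the 16 transitive subgroups 6T1, ..., 6T16 of S_6. The discriminant of f is -51195483, which is not a perfect square, so G is not contained in A_6. The transitive groups of degree 6 not contained in A_6 are: C_6 (6T1, order 6), S_3 (6T2, order 6), D_6 (6T3, order 12), C_3 x S_3 (6T5, order 18), A_4 x C_2 (6T6, order 24), S_4 (6T8, order 24), S_3 x S_3 (6T9, order 36), S_4 x C_2 (6T11, order 48), (S_3 x S_3) : C_2 (6T13, order 72), PGL(2,5) (6T14, order 120), S_6 (6T16, order 720). By Dedekind's theorem, for a prime p not dividing disc(f) the degrees of the irreducible factors of f mod p form the cycle type of an element of G. Factoring f modulo the 33 such primes p <= 149 (skipping 3, 17, which divide the discriminant), each new pattern first appears at: mod 2: f = (x^6 + x^4 + x^2 + x + 1), pattern 6; mod 7: f = (x)(x + 2)(x + 5)(x^3 + 2x + 6), pattern 3+1+1+1; mod 19: f = (x^3 + 11x + 14)(x^3 + 18x + 11), pattern 3+3; mod 53: f = (x^2 + 19)(x^2 + 6x + 30)(x^2 + 47x + 31), pattern 2+2+2; mod 73: f = (x + 9)(x + 10)(x + 24)(x + 54)(x + 55)(x + 67), pattern 1+1+1+1+1+1. No other pattern occurs in this range, so the set of observed cycle types is {6, 3+1+1+1, 3+3, 2+2+2, 1+1+1+1+1+1}. The candidates containing elements of all these cycle types are C_3 x S_3 (6T5) of order 18, S_3 x S_3 (6T9) of order 36, (S_3 x S_3) : C_2 (6T13) of order 72, S_6 (6T16) of order 720; the others are excluded. The observed types are precisely the cycle types that occur in C_3 x S_3 (6T5). Each of the other remaining candidates has further cycle types, and by the Chebotarev density theorem the matching factorization patterns would occur for a proportion of primes equal to their share of the group: S_3 x S_3 (6T9) additionally contains elements of type 2+2+1+1 (9 of its 36 elements, about 25% of primes); (S_3 x S_3) : C_2 (6T13) additionally contains elements of type 4+2, 3+2+1, 2+2+1+1, 2+1+1+1+1 (45 of its 72 elements, about 62% of primes); S_6 (6T16) additionally contains elements of type 5+1, 4+2, 4+1+1, 3+2+1, 2+2+1+1, 2+1+1+1+1 (504 of its 720 elements, about 70% of primes). None of the 33 primes tested shows any such pattern (for each of these groups the chance of that is below 10^-4), which rules them out. Hence G = C_3 x S_3 (6T5), of order 18.

C_3 x S_3 (order 18)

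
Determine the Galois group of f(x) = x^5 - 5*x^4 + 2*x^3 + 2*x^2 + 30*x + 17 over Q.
The polynomial f is an irreducible quintic over Q, so G = Gal(f/Q) is a transitive subgroup of S_5: one of C_5 (5T1, order 5), D_5 (5T2, order 10), F_20 (5T3, order 20), A_5 (5T4, order 60) or S_5 (5T5, order 120). The discriminant of f is 461338069, which is not a perfect square, so G is not contained in A_5. The transitive groups of degree 5 not contained in A_5 are: F_20 (5T3, order 20), S_5 (5T5, order 120). By Dedekind's theorem, for a prime p not dividing disc(f) the degrees of the irreducible factors of f mod p form the cycle type of an element of G. Factoring f modulo the first such prime p = 2, each new pattern first appears at: mod 2: f = (x^2 + x + 1)(x^3 + x + 1), pattern 3+2. No other pattern occurs in this range, so the set of observed cycle types is {3+2}. Among the candidates above, the only group containing elements of all these cycle types is S_5 (5T5) — F_20 (5T3) lacks at least one of them. Hence G = S_5 (5T5), of order 120.

S_5 (also written S5)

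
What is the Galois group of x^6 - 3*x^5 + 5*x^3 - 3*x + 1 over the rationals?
The polynomial f is an irreducible sextic over Q, so G = Gal(f/Q) is one of the 16 transitive subgroups 6T1, ..., 6T16 of S_6. The discriminant of f is -34992, which is not a perfect square, so G is not contained in A_6. The transitive groups of degree 6 not contained in A_6 are: C_6 (6T1, order 6), S_3 (6T2, order 6), D_6 (6T3, order 12), C_3 x S_3 (6T5, order 18), A_4 x C_2 (6T6, order 24), S_4 (6T8, order 24), S_3 x S_3 (6T9, order 36), S_4 x C_2 (6T11, order 48), (S_3 x S_3) : C_2 (6T13, order 72), PGL(2,5) (6T14, order 120), S_6 (6T16, order 720). By Dedekind's theorem, for a prime p not dividing disc(f) the degrees of the irreducible factors of f mod p form the cycle type of an element of G. Factoring f modulo the 23 such primes p <= 97 (skipping 2, 3, which divide the discriminant), each new pattern first appears at: mod 5: f = (x^2 + x + 1)(x^2 + 2x + 3)(x^2 + 4x + 2), pattern 2+2+2; mod 7: f = (x^3 + x^2 + 3x + 1)(x^3 + 3x^2 + x + 1), pattern 3+3; mod 31: f = (x + 3)(x + 7)(x + 9)(x + 21)(x + 23)(x + 27), pattern 1+1+1+1+1+1. No other pattern occurs in this range, so the set of observed cycle types is {2+2+2, 3+3, 1+1+1+1+1+1}. The candidates containing elements of all these cycle types are C_6 (6T1) of order 6, S_3 (6T2) of order 6, D_6 (6T3) of order 12, C_3 x S_3 (6T5) of order 18, A_4 x C_2 (6T6) of order 24, S_4 (6T8) of order 24, S_3 x S_3 (6T9) of order 36, S_4 x C_2 (6T11) of order 48, (S_3 x S_3) : C_2 (6T13) of order 72, PGL(2,5) (6T14) of order 120, S_6 (6T16) of order 720; the others are excluded. The observed types are precisely the cycle types that occur in S_3 (6T2). Each of the other remaining candidates has further cycle types, and by the Chebotarev density theorem the matching factorization patterns would occur for a proportion of primes equal to their share of the group: C_6 (6T1) additionally contains elements of type 6 (2 of its 6 elements, about 33% of primes); D_6 (6T3) additionally contains elements of type 6, 2+2+1+1 (5 of its 12 elements, about 42% of primes); C_3 x S_3 (6T5) additionally contains elements of type 6, 3+1+1+1 (10 of its 18 elements, about 56% of primes); A_4 x C_2 (6T6) additionally contains elements of type 6, 2+2+1+1, 2+1+1+1+1 (14 of its 24 elements, about 58% of primes); S_4 (6T8) additionally contains elements of type 4+1+1, 2+2+1+1 (9 of its 24 elements, about 38% of primes); S_3 x S_3 (6T9) additionally contains elements of type 6, 3+1+1+1, 2+2+1+1 (25 of its 36 elements, about 69% of primes); S_4 x C_2 (6T11) additionally contains elements of type 6, 4+2, 4+1+1, 2+2+1+1, 2+1+1+1+1 (32 of its 48 elements, about 67% of primes); (S_3 x S_3) : C_2 (6T13) additionally contains elements of type 6, 4+2, 3+2+1, 3+1+1+1, 2+2+1+1, 2+1+1+1+1 (61 of its 72 elements, about 85% of primes); PGL(2,5) (6T14) additionally contains elements of type 6, 5+1, 4+1+1, 2+2+1+1 (89 of its 120 elements, about 74% of primes); S_6 (6T16) additionally contains elements of type 6, 5+1, 4+2, 4+1+1, 3+2+1, 3+1+1+1, 2+2+1+1, 2+1+1+1+1 (664 of its 720 elements, about 92% of primes). None of the 23 primes tested shows any such pattern (for each of these groups the chance of that is below 10^-4), which rules them out. Hence G = S_3 (6T2), of order 6.

S_3, S_3 acting on 6 points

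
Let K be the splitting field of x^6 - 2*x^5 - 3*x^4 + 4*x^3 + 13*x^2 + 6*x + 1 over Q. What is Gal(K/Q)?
The polynomial f is an irreducible sextic over Q, so G = Gal(f/Q) is one of the 16 transitive subgroups 6T1, ..., 6T16 of S_6. The discriminant of f is -147116032, which is not a perfect square, so G is not contained in A_6. The transitive groups of degree 6 not contained in A_6 are: C_6 (6T1, order 6), S_3 (6T2, order 6), D_6 (6T3, order 12), C_3 x S_3 (6T5, order 18), A_4 x C_2 (6T6, order 24), S_4 (6T8, order 24), S_3 x S_3 (6T9, order 36), S_4 x C_2 (6T11, order 48), (S_3 x S_3) : C_2 (6T13, order 72), PGL(2,5) (6T14, order 120), S_6 (6T16, order 720). By Dedekind's theorem, for a prime p not dividing disc(f) the degrees of the irreducible factors of f mod p form the cycle type of an element of G. Factoring f modulo the 28 such primes p <= 113 (skipping 2, 7, which divide the discriminant), each new pattern first appears at: mod 3: f = (x^6 + x^5 + x^3 + x^2 + 1), pattern 6; mod 5: f = (x + 4)(x^2 + 2)(x^3 + 4x^2 + 4x + 2), pattern 3+2+1; mod 11: f = (x^2 + 2x + 5)(x^4 + 7x^3 + 2x + 9), pattern 4+2; mod 17: f = (x^3 + 16x^2 + 3x + 13)(x^3 + 16x^2 + 10x + 4), pattern 3+3; mod 19: f = (x^2 + 4x + 9)(x^2 + 16x + 8)(x^2 + 16x + 14), pattern 2+2+2; mod 37: f = (x + 18)(x + 30)(x^2 + 6x + 22)(x^2 + 18x + 25), pattern 2+2+1+1; mod 41: f = (x + 21)(x + 26)(x + 34)(x^3 + 40x^2 + 25x + 9), pattern 3+1+1+1; mod 113: f = (x + 7)(x + 12)(x + 93)(x + 102)(x^2 + 10x + 63), pattern 2+1+1+1+1. No other pattern occurs in this range, so the set of observed cycle types is {6, 3+2+1, 4+2, 3+3, 2+2+2, 2+2+1+1, 3+1+1+1, 2+1+1+1+1}. The candidates containing elements of all these cycle types are (S_3 x S_3) : C_2 (6T13) of order 72, S_6 (6T16) of order 720; the others are excluded. The observed types are precisely the cycle types that occur in (S_3 x S_3) : C_2 (6T13) (apart from the identity). Each of the other remaining candidates has further cycle types, and by the Chebotarev density theorem the matching factorization patterns would occur for a proportion of primes equal to their share of the group: S_6 (6T16) additionally contains elements of type 5+1, 4+1+1 (234 of its 720 elements, about 32% of primes). None of the 28 primes tested shows any such pattern (for each of these groups the chance of that is below 10^-4), which rules them out. Hence G = (S_3 x S_3) : C_2 (6T13), of order 72.

(S_3 x S_3) : C_2, the group 6T13 of order 72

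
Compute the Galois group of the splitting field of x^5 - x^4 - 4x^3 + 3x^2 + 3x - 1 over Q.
The polynomial f is an irreducible quintic over Q, so G = Gal(f/Q) is a transitive subgroup of S_5: one of C_5 (5T1, order 5), D_5 (5T2, order 10), F_20 (5T3, order 20), A_5 (5T4, order 60) or S_5 (5T5, order 120). The discriminant of f is 14641 = 121^2, a perfect square, so G is contained in A_5. The transitive groups of degree 5 contained in A_5 are: C_5 (5T1, order 5), D_5 (5T2, order 10), A_5 (5T4, order 60). By Dedekind's theorem, for a prime p not dividing disc(f) the degrees of the irreducible factors of f mod p form the cycle type of an element of G. Factoring f modulo the 14 such primes p <= 47 (skipping 11, which divides the discriminant), each new pattern first appears at: mod 2: f = (x^5 + x^4 + x^2 + x + 1), pattern 5; mod 23: f = (x + 4)(x + 6)(x + 10)(x + 11)(x + 14), pattern 1+1+1+1+1. No other pattern occurs in this range, so the set of observed cycle types is {5, 1+1+1+1+1}. The candidates containing elements of all these cycle types are C_5 (5T1) of order 5, D_5 (5T2) of order 10, A_5 (5T4) of order 60; the others are excluded. The observed types are precisely the cycle types that occur in C_5 (5T1). Each of the other remaining candidates has further cycle types, and by the Chebotarev density theorem the matching factorization patterns would occur for a proportion of primes equal to their share of the group: D_5 (5T2) additionally contains elements of type 2+2+1 (5 of its 10 elements, about 50% of primes); A_5 (5T4) additionally contains elements of type 3+1+1, 2+2+1 (35 of its 60 elements, about 58% of primes). None of the 14 primes tested shows any such pattern (for each of these groups the chance of that is below 10^-4), which rules them out. Hence G = C_5 (5T1), of order 5.

5T1: C_5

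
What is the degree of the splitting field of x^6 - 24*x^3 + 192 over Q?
18

The degree of the splitting field over Q equals the order of the Galois group, so first determine the group. The polynomial f is an irreducible sextic over Q, so G = Gal(f/Q) is one of the 16 transitive subgroups 6T1, ..., 6T16 of S_6. The discriminant of f is -190210142896128, which is not a perfect square, so G is not contained in A_6. The transitive groups of degree 6 not contained in A_6 are: C_6 (6T1, order 6), S_3 (6T2, order 6), D_6 (6T3, order 12), C_3 x S_3 (6T5, order 18), A_4 x C_2 (6T6, order 24), S_4 (6T8, order 24), S_3 x S_3 (6T9, order 36), S_4 x C_2 (6T11, order 48), (S_3 x S_3) : C_2 (6T13, order 72), PGL(2,5) (6T14, order 120), S_6 (6T16, order 720). By Dedekind's theorem, for a prime p not dividing disc(f) the degrees of the irreducible factors of f mod p form the cycle type of an element of G. Factoring f modulo the 33 such primes p <= 149 (skipping 2, 3, which divide the discriminant), each new pattern first appears at: mod 5: f = (x^6 + x^3 + 2), pattern 6; mod 7: f = (x + 1)(x + 2)(x + 4)(x^3 + 3), pattern 3+1+1+1; mod 17: f = (x^2 + 2x + 11)(x^2 + 7x + 11)(x^2 + 8x + 11), pattern 2+2+2; mod 19: f = (x^3 + 4)(x^3 + 10), pattern 3+3; mod 73: f = (x + 26)(x + 42)(x + 44)(x + 58)(x + 60)(x + 62), pattern 1+1+1+1+1+1. No other pattern occurs in this range, so the set of observed cycle types is {6, 3+1+1+1, 2+2+2, 3+3, 1+1+1+1+1+1}. The candidates containing elements of all these cycle types are C_3 x S_3 (6T5) of order 18, S_3 x S_3 (6T9) of order 36, (S_3 x S_3) : C_2 (6T13) of order 72, S_6 (6T16) of order 720; the others are excluded. The observed types are precisely the cycle types that occur in C_3 x S_3 (6T5). Each of the other remaining candidates has further cycle types, and by the Chebotarev density theorem the matching factorization patterns would occur for a proportion of primes equal to their share of the group: S_3 x S_3 (6T9) additionally contains elements of type 2+2+1+1 (9 of its 36 elements, about 25% of primes); (S_3 x S_3) : C_2 (6T13) additionally contains elements of type 4+2, 3+2+1, 2+2+1+1, 2+1+1+1+1 (45 of its 72 elements, about 62% of primes); S_6 (6T16) additionally contains elements of type 5+1, 4+2, 4+1+1, 3+2+1, 2+2+1+1, 2+1+1+1+1 (504 of its 720 elements, about 70% of primes). None of the 33 primes tested shows any such pattern (for each of these groups the chance of that is below 10^-4), which rules them out. Hence G = C_3 x S_3 (6T5), of order 18. The Galois group C_3 x S_3 (6T5) has order 18, so the splitting field has degree 18 over Q.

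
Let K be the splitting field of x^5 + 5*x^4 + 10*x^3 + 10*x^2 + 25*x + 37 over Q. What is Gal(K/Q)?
A_5, the alternating group on 5 letters

The polynomial f is an irreducible quintic over Q, so G = Gal(f/Q) is a transitive subgroup of S_5: one of C_5 (5T1, order 5), D_5 (5T2, order 10), F_20 (5T3, order 20), A_5 (5T4, order 60) or S_5 (5T5, order 120). The discriminant of f is 1024000000 = 32000^2, a perfect square, so G is contained in A_5. The transitive groups of degree 5 contained in A_5 are: C_5 (5T1, order 5), D_5 (5T2, order 10), A_5 (5T4, order 60). By Dedekind's theorem, for a prime p not dividing disc(f) the degrees of the irreducible factors of f mod p form the cycle type of an element of G. Factoring f modulo the 2 such primes p <= 7 (skipping 2, 5, which divide the discriminant), each new pattern first appears at: mod 3: f = (x^5 + 2x^4 + x^3 + x^2 + x + 1), pattern 5; mod 7: f = (x + 3)(x + 4)(x^3 + 5x^2 + 5x + 6), pattern 3+1+1. No other pattern occurs in this range, so the set of observed cycle types is {5, 3+1+1}. Among the candidates above, the only group containing elements of all these cycle types is A_5 (5T4) — each of C_5 (5T1), D_5 (5T2) lacks at least one of them. Hence G = A_5 (5T4), of order 60.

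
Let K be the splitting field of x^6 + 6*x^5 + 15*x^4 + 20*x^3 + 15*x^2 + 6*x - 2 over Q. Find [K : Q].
The degree of the splitting field over Q equals the order of the Galois group, so first determine the group. The polynomial f is an irreducible sextic over Q, so G = Gal(f/Q) is one of the 16 transitive subgroups 6T1, ..., 6T16 of S_6. The discriminant of f is 11337408, which is not a perfect square, so G is not contained in A_6. The transitive groups of degree 6 not contained in A_6 are: C_6 (6T1, order 6), S_3 (6T2, order 6), D_6 (6T3, order 12), C_3 x S_3 (6T5, order 18), A_4 x C_2 (6T6, order 24), S_4 (6T8, order 24), S_3 x S_3 (6T9, order 36), S_4 x C_2 (6T11, order 48), (S_3 x S_3) : C_2 (6T13, order 72), PGL(2,5) (6T14, order 120), S_6 (6T16, order 720). By Dedekind's theorem, for a prime p not dividing disc(f) the degrees of the irreducible factors of f mod p form the cycle type of an element of G. Factoring f modulo the 79 such primes p <= 419 (skipping 2, 3, which divide the discriminant), each new pattern first appears at: mod 5: f = (x^2 + 2)(x^2 + 2x + 4)(x^2 + 4x + 1), pattern 2+2+2; mod 7: f = (x^6 + 6x^5 + x^4 + 6x^3 + x^2 + 6x + 5), pattern 6; mod 11: f = (x + 4)(x + 9)(x^2 + 5x + 2)(x^2 + 10x + 7), pattern 2+2+1+1; mod 13: f = (x^3 + 3x^2 + 3x + 5)(x^3 + 3x^2 + 3x + 10), pattern 3+3; mod 61: f = (x + 3)(x + 27)(x + 29)(x + 34)(x + 36)(x + 60), pattern 1+1+1+1+1+1. No other pattern occurs in this range, so the set of observed cycle types is {2+2+2, 6, 2+2+1+1, 3+3, 1+1+1+1+1+1}. The candidates containing elements of all these cycle types are D_6 (6T3) of order 12, A_4 x C_2 (6T6) of order 24, S_3 x S_3 (6T9) of order 36, S_4 x C_2 (6T11) of order 48, (S_3 x S_3) : C_2 (6T13) of order 72, PGL(2,5) (6T14) of order 120, S_6 (6T16) of order 720; the others are excluded. The observed types are precisely the cycle types that occur in D_6 (6T3). Each of the other remaining candidates has further cycle types, and by the Chebotarev density theorem the matching factorization patterns would occur for a proportion of primes equal to their share of the group: A_4 x C_2 (6T6) additionally contains elements of type 2+1+1+1+1 (3 of its 24 elements, about 12% of primes); S_3 x S_3 (6T9) additionally contains elements of type 3+1+1+1 (4 of its 36 elements, about 11% of primes); S_4 x C_2 (6T11) additionally contains elements of type 4+2, 4+1+1, 2+1+1+1+1 (15 of its 48 elements, about 31% of primes); (S_3 x S_3) : C_2 (6T13) additionally contains elements of type 4+2, 3+2+1, 3+1+1+1, 2+1+1+1+1 (40 of its 72 elements, about 56% of primes); PGL(2,5) (6T14) additionally contains elements of type 5+1, 4+1+1 (54 of its 120 elements, about 45% of primes); S_6 (6T16) additionally contains elements of type 5+1, 4+2, 4+1+1, 3+2+1, 3+1+1+1, 2+1+1+1+1 (499 of its 720 elements, about 69% of primes). None of the 79 primes tested shows any such pattern (for each of these groups the chance of that is below 10^-4), which rules them out. Hence G = D_6 (6T3), of order 12. The Galois group D_6 (6T3) has order 12, so the splitting field has degree 12 over Q.

12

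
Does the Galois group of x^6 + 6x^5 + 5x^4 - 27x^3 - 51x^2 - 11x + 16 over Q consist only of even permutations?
The polynomial is irreducible of degree 6 over Q. Its discriminant is 30991489 = 5567^2, a perfect square. A Galois group lies in the alternating group exactly when the discriminant is a square in Q, so the Galois group (PSL(2,5)) is contained in A_6.

Yes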